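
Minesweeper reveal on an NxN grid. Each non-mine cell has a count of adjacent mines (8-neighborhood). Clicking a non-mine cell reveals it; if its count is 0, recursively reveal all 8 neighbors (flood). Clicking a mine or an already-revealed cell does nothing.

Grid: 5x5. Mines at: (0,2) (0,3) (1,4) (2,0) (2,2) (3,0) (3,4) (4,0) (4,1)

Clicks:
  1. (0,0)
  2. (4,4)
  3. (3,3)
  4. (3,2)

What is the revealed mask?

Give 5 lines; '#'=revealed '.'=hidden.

Click 1 (0,0) count=0: revealed 4 new [(0,0) (0,1) (1,0) (1,1)] -> total=4
Click 2 (4,4) count=1: revealed 1 new [(4,4)] -> total=5
Click 3 (3,3) count=2: revealed 1 new [(3,3)] -> total=6
Click 4 (3,2) count=2: revealed 1 new [(3,2)] -> total=7

Answer: ##...
##...
.....
..##.
....#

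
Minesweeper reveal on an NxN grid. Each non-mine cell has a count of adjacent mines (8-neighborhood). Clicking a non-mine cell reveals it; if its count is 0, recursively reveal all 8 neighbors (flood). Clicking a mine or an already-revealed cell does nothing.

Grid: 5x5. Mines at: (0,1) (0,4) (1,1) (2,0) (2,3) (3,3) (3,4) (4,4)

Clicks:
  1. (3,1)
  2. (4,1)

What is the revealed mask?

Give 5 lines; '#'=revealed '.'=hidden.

Answer: .....
.....
.....
###..
###..

Derivation:
Click 1 (3,1) count=1: revealed 1 new [(3,1)] -> total=1
Click 2 (4,1) count=0: revealed 5 new [(3,0) (3,2) (4,0) (4,1) (4,2)] -> total=6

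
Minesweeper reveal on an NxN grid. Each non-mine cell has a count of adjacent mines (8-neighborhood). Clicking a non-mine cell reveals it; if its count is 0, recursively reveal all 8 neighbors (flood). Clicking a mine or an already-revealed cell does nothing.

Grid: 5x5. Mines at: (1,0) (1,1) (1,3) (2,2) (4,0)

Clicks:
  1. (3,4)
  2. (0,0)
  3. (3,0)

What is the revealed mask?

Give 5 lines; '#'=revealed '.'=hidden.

Answer: #....
.....
...##
#####
.####

Derivation:
Click 1 (3,4) count=0: revealed 10 new [(2,3) (2,4) (3,1) (3,2) (3,3) (3,4) (4,1) (4,2) (4,3) (4,4)] -> total=10
Click 2 (0,0) count=2: revealed 1 new [(0,0)] -> total=11
Click 3 (3,0) count=1: revealed 1 new [(3,0)] -> total=12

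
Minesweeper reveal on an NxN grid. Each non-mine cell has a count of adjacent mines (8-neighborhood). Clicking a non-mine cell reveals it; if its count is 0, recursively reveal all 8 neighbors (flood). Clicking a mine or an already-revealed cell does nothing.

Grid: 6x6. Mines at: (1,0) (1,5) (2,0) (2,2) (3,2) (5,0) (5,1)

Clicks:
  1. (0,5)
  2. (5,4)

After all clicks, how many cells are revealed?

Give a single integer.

Answer: 15

Derivation:
Click 1 (0,5) count=1: revealed 1 new [(0,5)] -> total=1
Click 2 (5,4) count=0: revealed 14 new [(2,3) (2,4) (2,5) (3,3) (3,4) (3,5) (4,2) (4,3) (4,4) (4,5) (5,2) (5,3) (5,4) (5,5)] -> total=15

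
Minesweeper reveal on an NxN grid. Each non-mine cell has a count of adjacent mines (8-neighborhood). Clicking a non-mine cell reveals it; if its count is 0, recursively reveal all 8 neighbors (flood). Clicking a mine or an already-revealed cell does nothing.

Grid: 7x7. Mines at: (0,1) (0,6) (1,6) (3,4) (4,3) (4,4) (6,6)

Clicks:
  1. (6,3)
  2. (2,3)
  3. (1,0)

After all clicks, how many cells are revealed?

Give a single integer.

Click 1 (6,3) count=0: revealed 35 new [(0,2) (0,3) (0,4) (0,5) (1,0) (1,1) (1,2) (1,3) (1,4) (1,5) (2,0) (2,1) (2,2) (2,3) (2,4) (2,5) (3,0) (3,1) (3,2) (3,3) (4,0) (4,1) (4,2) (5,0) (5,1) (5,2) (5,3) (5,4) (5,5) (6,0) (6,1) (6,2) (6,3) (6,4) (6,5)] -> total=35
Click 2 (2,3) count=1: revealed 0 new [(none)] -> total=35
Click 3 (1,0) count=1: revealed 0 new [(none)] -> total=35

Answer: 35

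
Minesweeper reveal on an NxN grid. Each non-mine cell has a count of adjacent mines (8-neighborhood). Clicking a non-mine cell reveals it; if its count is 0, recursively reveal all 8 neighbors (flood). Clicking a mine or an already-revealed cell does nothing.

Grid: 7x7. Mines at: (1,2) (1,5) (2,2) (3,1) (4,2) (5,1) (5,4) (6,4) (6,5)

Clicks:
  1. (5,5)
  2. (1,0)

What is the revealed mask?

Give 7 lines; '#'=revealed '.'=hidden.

Answer: ##.....
##.....
##.....
.......
.......
.....#.
.......

Derivation:
Click 1 (5,5) count=3: revealed 1 new [(5,5)] -> total=1
Click 2 (1,0) count=0: revealed 6 new [(0,0) (0,1) (1,0) (1,1) (2,0) (2,1)] -> total=7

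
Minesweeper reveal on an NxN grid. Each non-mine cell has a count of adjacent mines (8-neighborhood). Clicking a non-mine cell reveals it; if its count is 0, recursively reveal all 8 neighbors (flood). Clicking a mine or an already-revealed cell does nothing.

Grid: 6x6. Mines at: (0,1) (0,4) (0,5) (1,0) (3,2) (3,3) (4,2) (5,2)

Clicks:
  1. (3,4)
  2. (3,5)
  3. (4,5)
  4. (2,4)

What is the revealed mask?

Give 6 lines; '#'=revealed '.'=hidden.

Click 1 (3,4) count=1: revealed 1 new [(3,4)] -> total=1
Click 2 (3,5) count=0: revealed 11 new [(1,4) (1,5) (2,4) (2,5) (3,5) (4,3) (4,4) (4,5) (5,3) (5,4) (5,5)] -> total=12
Click 3 (4,5) count=0: revealed 0 new [(none)] -> total=12
Click 4 (2,4) count=1: revealed 0 new [(none)] -> total=12

Answer: ......
....##
....##
....##
...###
...###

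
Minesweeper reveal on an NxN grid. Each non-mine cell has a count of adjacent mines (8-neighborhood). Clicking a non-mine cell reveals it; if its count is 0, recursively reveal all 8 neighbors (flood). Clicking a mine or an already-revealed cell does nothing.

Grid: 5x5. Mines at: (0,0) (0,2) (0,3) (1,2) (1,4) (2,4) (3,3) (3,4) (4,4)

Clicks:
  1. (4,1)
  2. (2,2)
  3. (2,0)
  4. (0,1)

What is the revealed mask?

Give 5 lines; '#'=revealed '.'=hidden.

Click 1 (4,1) count=0: revealed 11 new [(1,0) (1,1) (2,0) (2,1) (2,2) (3,0) (3,1) (3,2) (4,0) (4,1) (4,2)] -> total=11
Click 2 (2,2) count=2: revealed 0 new [(none)] -> total=11
Click 3 (2,0) count=0: revealed 0 new [(none)] -> total=11
Click 4 (0,1) count=3: revealed 1 new [(0,1)] -> total=12

Answer: .#...
##...
###..
###..
###..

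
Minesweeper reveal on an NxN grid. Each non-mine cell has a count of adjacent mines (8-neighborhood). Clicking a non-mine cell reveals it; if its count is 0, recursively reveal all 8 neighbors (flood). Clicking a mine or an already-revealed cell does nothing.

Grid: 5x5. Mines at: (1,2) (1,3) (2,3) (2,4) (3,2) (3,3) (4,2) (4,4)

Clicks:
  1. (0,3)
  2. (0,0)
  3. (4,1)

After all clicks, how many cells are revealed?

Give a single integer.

Click 1 (0,3) count=2: revealed 1 new [(0,3)] -> total=1
Click 2 (0,0) count=0: revealed 10 new [(0,0) (0,1) (1,0) (1,1) (2,0) (2,1) (3,0) (3,1) (4,0) (4,1)] -> total=11
Click 3 (4,1) count=2: revealed 0 new [(none)] -> total=11

Answer: 11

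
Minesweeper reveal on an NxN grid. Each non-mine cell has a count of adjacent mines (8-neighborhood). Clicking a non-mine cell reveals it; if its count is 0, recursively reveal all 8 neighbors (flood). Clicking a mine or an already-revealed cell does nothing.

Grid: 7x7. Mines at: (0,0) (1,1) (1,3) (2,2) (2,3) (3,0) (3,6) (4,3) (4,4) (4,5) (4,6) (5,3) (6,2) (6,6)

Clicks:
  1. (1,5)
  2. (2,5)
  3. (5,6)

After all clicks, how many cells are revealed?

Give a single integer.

Click 1 (1,5) count=0: revealed 9 new [(0,4) (0,5) (0,6) (1,4) (1,5) (1,6) (2,4) (2,5) (2,6)] -> total=9
Click 2 (2,5) count=1: revealed 0 new [(none)] -> total=9
Click 3 (5,6) count=3: revealed 1 new [(5,6)] -> total=10

Answer: 10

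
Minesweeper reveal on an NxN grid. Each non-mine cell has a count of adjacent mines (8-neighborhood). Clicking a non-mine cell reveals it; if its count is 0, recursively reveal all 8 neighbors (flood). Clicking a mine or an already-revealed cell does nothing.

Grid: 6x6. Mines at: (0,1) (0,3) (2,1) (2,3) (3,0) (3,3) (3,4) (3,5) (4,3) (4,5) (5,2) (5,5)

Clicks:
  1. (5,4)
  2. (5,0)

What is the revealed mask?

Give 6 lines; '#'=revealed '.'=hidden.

Answer: ......
......
......
......
##....
##..#.

Derivation:
Click 1 (5,4) count=3: revealed 1 new [(5,4)] -> total=1
Click 2 (5,0) count=0: revealed 4 new [(4,0) (4,1) (5,0) (5,1)] -> total=5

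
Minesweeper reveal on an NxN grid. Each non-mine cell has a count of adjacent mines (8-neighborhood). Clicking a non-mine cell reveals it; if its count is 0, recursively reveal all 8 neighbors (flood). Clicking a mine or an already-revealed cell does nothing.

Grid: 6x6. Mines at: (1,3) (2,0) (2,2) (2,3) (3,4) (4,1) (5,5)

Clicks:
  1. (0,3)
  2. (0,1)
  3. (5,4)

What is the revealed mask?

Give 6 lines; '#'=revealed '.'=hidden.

Answer: ####..
###...
......
......
......
....#.

Derivation:
Click 1 (0,3) count=1: revealed 1 new [(0,3)] -> total=1
Click 2 (0,1) count=0: revealed 6 new [(0,0) (0,1) (0,2) (1,0) (1,1) (1,2)] -> total=7
Click 3 (5,4) count=1: revealed 1 new [(5,4)] -> total=8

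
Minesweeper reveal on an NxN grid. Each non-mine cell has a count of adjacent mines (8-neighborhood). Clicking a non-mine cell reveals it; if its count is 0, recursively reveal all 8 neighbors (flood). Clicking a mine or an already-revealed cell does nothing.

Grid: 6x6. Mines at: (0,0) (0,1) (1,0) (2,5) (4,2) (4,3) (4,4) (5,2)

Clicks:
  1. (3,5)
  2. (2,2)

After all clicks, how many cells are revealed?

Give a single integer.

Answer: 18

Derivation:
Click 1 (3,5) count=2: revealed 1 new [(3,5)] -> total=1
Click 2 (2,2) count=0: revealed 17 new [(0,2) (0,3) (0,4) (0,5) (1,1) (1,2) (1,3) (1,4) (1,5) (2,1) (2,2) (2,3) (2,4) (3,1) (3,2) (3,3) (3,4)] -> total=18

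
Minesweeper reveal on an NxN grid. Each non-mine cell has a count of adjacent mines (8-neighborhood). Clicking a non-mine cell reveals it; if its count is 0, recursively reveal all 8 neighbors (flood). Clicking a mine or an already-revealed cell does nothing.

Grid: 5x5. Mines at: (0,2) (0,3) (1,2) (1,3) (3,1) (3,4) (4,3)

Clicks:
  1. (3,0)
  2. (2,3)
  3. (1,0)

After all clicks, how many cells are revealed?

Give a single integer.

Click 1 (3,0) count=1: revealed 1 new [(3,0)] -> total=1
Click 2 (2,3) count=3: revealed 1 new [(2,3)] -> total=2
Click 3 (1,0) count=0: revealed 6 new [(0,0) (0,1) (1,0) (1,1) (2,0) (2,1)] -> total=8

Answer: 8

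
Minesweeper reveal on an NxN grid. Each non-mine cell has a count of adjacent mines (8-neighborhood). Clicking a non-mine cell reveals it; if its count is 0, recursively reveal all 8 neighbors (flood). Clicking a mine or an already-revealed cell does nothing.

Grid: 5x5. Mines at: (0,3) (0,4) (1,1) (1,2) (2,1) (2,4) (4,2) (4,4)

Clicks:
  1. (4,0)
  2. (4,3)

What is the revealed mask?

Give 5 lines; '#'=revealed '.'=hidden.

Click 1 (4,0) count=0: revealed 4 new [(3,0) (3,1) (4,0) (4,1)] -> total=4
Click 2 (4,3) count=2: revealed 1 new [(4,3)] -> total=5

Answer: .....
.....
.....
##...
##.#.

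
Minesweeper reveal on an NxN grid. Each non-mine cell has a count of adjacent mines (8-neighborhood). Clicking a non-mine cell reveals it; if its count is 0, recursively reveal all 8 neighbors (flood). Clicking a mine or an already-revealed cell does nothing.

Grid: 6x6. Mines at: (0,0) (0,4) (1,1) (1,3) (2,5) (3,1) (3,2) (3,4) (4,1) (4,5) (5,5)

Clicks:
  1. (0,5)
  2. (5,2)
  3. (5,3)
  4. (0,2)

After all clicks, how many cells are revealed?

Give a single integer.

Click 1 (0,5) count=1: revealed 1 new [(0,5)] -> total=1
Click 2 (5,2) count=1: revealed 1 new [(5,2)] -> total=2
Click 3 (5,3) count=0: revealed 5 new [(4,2) (4,3) (4,4) (5,3) (5,4)] -> total=7
Click 4 (0,2) count=2: revealed 1 new [(0,2)] -> total=8

Answer: 8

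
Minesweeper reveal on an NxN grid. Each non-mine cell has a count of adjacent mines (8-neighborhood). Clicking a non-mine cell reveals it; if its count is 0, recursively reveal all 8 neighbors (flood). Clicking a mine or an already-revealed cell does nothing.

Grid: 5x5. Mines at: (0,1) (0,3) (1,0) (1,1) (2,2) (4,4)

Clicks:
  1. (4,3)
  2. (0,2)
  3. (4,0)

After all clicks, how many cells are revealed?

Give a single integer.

Click 1 (4,3) count=1: revealed 1 new [(4,3)] -> total=1
Click 2 (0,2) count=3: revealed 1 new [(0,2)] -> total=2
Click 3 (4,0) count=0: revealed 9 new [(2,0) (2,1) (3,0) (3,1) (3,2) (3,3) (4,0) (4,1) (4,2)] -> total=11

Answer: 11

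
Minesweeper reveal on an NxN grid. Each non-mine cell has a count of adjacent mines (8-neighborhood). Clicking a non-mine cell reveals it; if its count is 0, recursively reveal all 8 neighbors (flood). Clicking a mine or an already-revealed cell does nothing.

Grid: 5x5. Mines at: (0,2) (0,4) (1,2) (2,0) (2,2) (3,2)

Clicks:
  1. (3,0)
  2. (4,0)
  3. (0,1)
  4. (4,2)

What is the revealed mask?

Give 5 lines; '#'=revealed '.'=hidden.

Answer: .#...
.....
.....
##...
###..

Derivation:
Click 1 (3,0) count=1: revealed 1 new [(3,0)] -> total=1
Click 2 (4,0) count=0: revealed 3 new [(3,1) (4,0) (4,1)] -> total=4
Click 3 (0,1) count=2: revealed 1 new [(0,1)] -> total=5
Click 4 (4,2) count=1: revealed 1 new [(4,2)] -> total=6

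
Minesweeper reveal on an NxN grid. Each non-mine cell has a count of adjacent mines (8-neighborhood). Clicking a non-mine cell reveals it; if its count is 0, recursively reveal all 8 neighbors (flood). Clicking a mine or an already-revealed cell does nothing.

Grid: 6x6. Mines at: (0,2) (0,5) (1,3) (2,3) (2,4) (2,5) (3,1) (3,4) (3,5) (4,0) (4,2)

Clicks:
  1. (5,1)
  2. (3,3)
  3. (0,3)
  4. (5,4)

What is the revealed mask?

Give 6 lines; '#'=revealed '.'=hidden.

Answer: ...#..
......
......
...#..
...###
.#.###

Derivation:
Click 1 (5,1) count=2: revealed 1 new [(5,1)] -> total=1
Click 2 (3,3) count=4: revealed 1 new [(3,3)] -> total=2
Click 3 (0,3) count=2: revealed 1 new [(0,3)] -> total=3
Click 4 (5,4) count=0: revealed 6 new [(4,3) (4,4) (4,5) (5,3) (5,4) (5,5)] -> total=9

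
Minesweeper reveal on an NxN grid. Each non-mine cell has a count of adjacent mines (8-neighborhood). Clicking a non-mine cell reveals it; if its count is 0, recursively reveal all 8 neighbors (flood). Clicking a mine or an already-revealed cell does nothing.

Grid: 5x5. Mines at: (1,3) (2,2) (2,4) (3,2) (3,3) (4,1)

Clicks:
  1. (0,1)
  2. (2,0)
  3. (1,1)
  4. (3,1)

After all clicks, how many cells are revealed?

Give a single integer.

Click 1 (0,1) count=0: revealed 10 new [(0,0) (0,1) (0,2) (1,0) (1,1) (1,2) (2,0) (2,1) (3,0) (3,1)] -> total=10
Click 2 (2,0) count=0: revealed 0 new [(none)] -> total=10
Click 3 (1,1) count=1: revealed 0 new [(none)] -> total=10
Click 4 (3,1) count=3: revealed 0 new [(none)] -> total=10

Answer: 10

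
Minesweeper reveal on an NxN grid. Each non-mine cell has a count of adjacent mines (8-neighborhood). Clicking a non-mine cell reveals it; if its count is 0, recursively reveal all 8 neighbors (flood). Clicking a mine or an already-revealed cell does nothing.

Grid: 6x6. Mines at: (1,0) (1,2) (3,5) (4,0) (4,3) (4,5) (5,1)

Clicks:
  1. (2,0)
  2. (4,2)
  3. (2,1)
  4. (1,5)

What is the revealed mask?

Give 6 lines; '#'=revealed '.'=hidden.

Click 1 (2,0) count=1: revealed 1 new [(2,0)] -> total=1
Click 2 (4,2) count=2: revealed 1 new [(4,2)] -> total=2
Click 3 (2,1) count=2: revealed 1 new [(2,1)] -> total=3
Click 4 (1,5) count=0: revealed 9 new [(0,3) (0,4) (0,5) (1,3) (1,4) (1,5) (2,3) (2,4) (2,5)] -> total=12

Answer: ...###
...###
##.###
......
..#...
......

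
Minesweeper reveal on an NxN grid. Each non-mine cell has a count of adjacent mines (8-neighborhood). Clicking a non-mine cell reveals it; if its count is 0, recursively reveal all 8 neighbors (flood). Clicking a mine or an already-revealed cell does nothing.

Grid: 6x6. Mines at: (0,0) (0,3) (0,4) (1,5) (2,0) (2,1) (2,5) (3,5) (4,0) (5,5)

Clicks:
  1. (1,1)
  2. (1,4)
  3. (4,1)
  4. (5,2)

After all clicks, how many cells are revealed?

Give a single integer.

Click 1 (1,1) count=3: revealed 1 new [(1,1)] -> total=1
Click 2 (1,4) count=4: revealed 1 new [(1,4)] -> total=2
Click 3 (4,1) count=1: revealed 1 new [(4,1)] -> total=3
Click 4 (5,2) count=0: revealed 16 new [(1,2) (1,3) (2,2) (2,3) (2,4) (3,1) (3,2) (3,3) (3,4) (4,2) (4,3) (4,4) (5,1) (5,2) (5,3) (5,4)] -> total=19

Answer: 19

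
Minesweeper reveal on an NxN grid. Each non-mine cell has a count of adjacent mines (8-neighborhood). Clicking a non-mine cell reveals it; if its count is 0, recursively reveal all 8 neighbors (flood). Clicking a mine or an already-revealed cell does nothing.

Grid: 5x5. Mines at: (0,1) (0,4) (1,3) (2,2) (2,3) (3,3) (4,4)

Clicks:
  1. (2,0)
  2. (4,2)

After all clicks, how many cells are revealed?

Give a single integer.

Click 1 (2,0) count=0: revealed 10 new [(1,0) (1,1) (2,0) (2,1) (3,0) (3,1) (3,2) (4,0) (4,1) (4,2)] -> total=10
Click 2 (4,2) count=1: revealed 0 new [(none)] -> total=10

Answer: 10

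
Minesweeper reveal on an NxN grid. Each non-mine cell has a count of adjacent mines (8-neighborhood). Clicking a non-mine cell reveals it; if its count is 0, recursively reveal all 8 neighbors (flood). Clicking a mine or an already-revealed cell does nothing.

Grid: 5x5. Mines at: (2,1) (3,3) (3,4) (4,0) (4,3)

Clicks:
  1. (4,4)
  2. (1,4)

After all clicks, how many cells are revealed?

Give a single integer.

Click 1 (4,4) count=3: revealed 1 new [(4,4)] -> total=1
Click 2 (1,4) count=0: revealed 13 new [(0,0) (0,1) (0,2) (0,3) (0,4) (1,0) (1,1) (1,2) (1,3) (1,4) (2,2) (2,3) (2,4)] -> total=14

Answer: 14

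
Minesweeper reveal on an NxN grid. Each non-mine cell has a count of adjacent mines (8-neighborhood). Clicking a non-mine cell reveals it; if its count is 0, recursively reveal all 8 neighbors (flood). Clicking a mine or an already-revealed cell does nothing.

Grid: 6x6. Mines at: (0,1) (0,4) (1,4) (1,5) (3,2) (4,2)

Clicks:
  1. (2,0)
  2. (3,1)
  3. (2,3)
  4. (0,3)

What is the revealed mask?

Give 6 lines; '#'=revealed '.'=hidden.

Answer: ...#..
##....
##.#..
##....
##....
##....

Derivation:
Click 1 (2,0) count=0: revealed 10 new [(1,0) (1,1) (2,0) (2,1) (3,0) (3,1) (4,0) (4,1) (5,0) (5,1)] -> total=10
Click 2 (3,1) count=2: revealed 0 new [(none)] -> total=10
Click 3 (2,3) count=2: revealed 1 new [(2,3)] -> total=11
Click 4 (0,3) count=2: revealed 1 new [(0,3)] -> total=12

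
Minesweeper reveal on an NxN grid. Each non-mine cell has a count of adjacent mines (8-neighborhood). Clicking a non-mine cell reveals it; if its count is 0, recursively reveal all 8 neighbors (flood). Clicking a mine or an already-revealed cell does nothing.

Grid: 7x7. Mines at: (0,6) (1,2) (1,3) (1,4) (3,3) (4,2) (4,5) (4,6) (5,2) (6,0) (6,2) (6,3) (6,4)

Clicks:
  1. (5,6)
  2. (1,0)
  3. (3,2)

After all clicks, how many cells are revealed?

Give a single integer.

Answer: 14

Derivation:
Click 1 (5,6) count=2: revealed 1 new [(5,6)] -> total=1
Click 2 (1,0) count=0: revealed 12 new [(0,0) (0,1) (1,0) (1,1) (2,0) (2,1) (3,0) (3,1) (4,0) (4,1) (5,0) (5,1)] -> total=13
Click 3 (3,2) count=2: revealed 1 new [(3,2)] -> total=14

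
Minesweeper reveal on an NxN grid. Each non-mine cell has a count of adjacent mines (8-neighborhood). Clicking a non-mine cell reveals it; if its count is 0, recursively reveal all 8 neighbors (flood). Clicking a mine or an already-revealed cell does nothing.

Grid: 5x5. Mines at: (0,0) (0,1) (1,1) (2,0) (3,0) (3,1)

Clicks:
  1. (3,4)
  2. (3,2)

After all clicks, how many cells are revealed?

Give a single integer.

Answer: 15

Derivation:
Click 1 (3,4) count=0: revealed 15 new [(0,2) (0,3) (0,4) (1,2) (1,3) (1,4) (2,2) (2,3) (2,4) (3,2) (3,3) (3,4) (4,2) (4,3) (4,4)] -> total=15
Click 2 (3,2) count=1: revealed 0 new [(none)] -> total=15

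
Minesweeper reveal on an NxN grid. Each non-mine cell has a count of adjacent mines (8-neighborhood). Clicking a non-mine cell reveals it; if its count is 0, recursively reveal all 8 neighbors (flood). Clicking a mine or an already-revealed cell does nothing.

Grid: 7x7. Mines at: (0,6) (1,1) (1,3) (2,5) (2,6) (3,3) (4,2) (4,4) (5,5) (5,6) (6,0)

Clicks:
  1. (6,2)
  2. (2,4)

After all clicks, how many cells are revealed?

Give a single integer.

Click 1 (6,2) count=0: revealed 8 new [(5,1) (5,2) (5,3) (5,4) (6,1) (6,2) (6,3) (6,4)] -> total=8
Click 2 (2,4) count=3: revealed 1 new [(2,4)] -> total=9

Answer: 9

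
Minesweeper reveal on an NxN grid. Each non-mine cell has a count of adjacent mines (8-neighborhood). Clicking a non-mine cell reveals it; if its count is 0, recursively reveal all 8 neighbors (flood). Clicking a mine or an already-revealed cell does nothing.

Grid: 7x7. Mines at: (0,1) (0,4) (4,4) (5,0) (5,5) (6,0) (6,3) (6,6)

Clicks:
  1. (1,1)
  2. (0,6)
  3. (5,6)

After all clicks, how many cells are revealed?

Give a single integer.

Answer: 33

Derivation:
Click 1 (1,1) count=1: revealed 1 new [(1,1)] -> total=1
Click 2 (0,6) count=0: revealed 31 new [(0,5) (0,6) (1,0) (1,2) (1,3) (1,4) (1,5) (1,6) (2,0) (2,1) (2,2) (2,3) (2,4) (2,5) (2,6) (3,0) (3,1) (3,2) (3,3) (3,4) (3,5) (3,6) (4,0) (4,1) (4,2) (4,3) (4,5) (4,6) (5,1) (5,2) (5,3)] -> total=32
Click 3 (5,6) count=2: revealed 1 new [(5,6)] -> total=33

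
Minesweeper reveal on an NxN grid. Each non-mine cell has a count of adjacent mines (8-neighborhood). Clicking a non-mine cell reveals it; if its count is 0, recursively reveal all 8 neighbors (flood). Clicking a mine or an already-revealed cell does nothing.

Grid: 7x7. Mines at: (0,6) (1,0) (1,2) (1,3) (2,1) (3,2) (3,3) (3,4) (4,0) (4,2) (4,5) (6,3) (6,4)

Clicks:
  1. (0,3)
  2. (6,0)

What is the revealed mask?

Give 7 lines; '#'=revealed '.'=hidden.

Click 1 (0,3) count=2: revealed 1 new [(0,3)] -> total=1
Click 2 (6,0) count=0: revealed 6 new [(5,0) (5,1) (5,2) (6,0) (6,1) (6,2)] -> total=7

Answer: ...#...
.......
.......
.......
.......
###....
###....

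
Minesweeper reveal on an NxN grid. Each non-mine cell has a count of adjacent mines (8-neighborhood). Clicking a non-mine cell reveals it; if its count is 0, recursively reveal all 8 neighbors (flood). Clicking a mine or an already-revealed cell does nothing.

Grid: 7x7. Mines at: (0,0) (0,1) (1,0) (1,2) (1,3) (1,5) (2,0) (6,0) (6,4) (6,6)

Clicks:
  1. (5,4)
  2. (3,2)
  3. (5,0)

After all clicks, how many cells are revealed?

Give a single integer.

Answer: 30

Derivation:
Click 1 (5,4) count=1: revealed 1 new [(5,4)] -> total=1
Click 2 (3,2) count=0: revealed 29 new [(2,1) (2,2) (2,3) (2,4) (2,5) (2,6) (3,0) (3,1) (3,2) (3,3) (3,4) (3,5) (3,6) (4,0) (4,1) (4,2) (4,3) (4,4) (4,5) (4,6) (5,0) (5,1) (5,2) (5,3) (5,5) (5,6) (6,1) (6,2) (6,3)] -> total=30
Click 3 (5,0) count=1: revealed 0 new [(none)] -> total=30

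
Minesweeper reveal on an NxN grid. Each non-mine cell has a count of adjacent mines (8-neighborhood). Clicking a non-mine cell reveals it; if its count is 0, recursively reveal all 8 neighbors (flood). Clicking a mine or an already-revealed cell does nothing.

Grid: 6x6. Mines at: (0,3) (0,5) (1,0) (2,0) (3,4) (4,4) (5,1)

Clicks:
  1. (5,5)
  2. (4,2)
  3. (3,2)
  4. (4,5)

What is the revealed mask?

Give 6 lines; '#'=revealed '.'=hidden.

Answer: ......
.###..
.###..
.###..
.###.#
.....#

Derivation:
Click 1 (5,5) count=1: revealed 1 new [(5,5)] -> total=1
Click 2 (4,2) count=1: revealed 1 new [(4,2)] -> total=2
Click 3 (3,2) count=0: revealed 11 new [(1,1) (1,2) (1,3) (2,1) (2,2) (2,3) (3,1) (3,2) (3,3) (4,1) (4,3)] -> total=13
Click 4 (4,5) count=2: revealed 1 new [(4,5)] -> total=14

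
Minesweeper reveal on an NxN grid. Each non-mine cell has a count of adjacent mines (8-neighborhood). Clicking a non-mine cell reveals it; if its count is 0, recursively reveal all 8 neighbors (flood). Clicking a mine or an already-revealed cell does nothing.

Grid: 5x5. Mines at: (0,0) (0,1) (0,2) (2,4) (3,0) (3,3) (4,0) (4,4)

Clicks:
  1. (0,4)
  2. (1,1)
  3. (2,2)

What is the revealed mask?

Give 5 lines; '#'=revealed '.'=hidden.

Click 1 (0,4) count=0: revealed 4 new [(0,3) (0,4) (1,3) (1,4)] -> total=4
Click 2 (1,1) count=3: revealed 1 new [(1,1)] -> total=5
Click 3 (2,2) count=1: revealed 1 new [(2,2)] -> total=6

Answer: ...##
.#.##
..#..
.....
.....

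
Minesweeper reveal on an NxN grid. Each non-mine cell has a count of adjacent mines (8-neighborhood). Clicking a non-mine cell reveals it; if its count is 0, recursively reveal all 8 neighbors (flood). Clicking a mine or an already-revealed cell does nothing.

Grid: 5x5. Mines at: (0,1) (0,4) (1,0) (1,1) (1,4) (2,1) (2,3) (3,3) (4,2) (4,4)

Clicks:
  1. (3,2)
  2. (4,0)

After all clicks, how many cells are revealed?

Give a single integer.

Click 1 (3,2) count=4: revealed 1 new [(3,2)] -> total=1
Click 2 (4,0) count=0: revealed 4 new [(3,0) (3,1) (4,0) (4,1)] -> total=5

Answer: 5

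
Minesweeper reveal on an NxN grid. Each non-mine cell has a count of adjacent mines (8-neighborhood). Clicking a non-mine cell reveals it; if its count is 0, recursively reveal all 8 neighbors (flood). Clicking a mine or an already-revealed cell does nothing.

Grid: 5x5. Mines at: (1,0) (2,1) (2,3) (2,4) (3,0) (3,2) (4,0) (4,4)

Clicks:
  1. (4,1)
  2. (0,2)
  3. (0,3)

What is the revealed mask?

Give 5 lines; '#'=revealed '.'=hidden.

Answer: .####
.####
.....
.....
.#...

Derivation:
Click 1 (4,1) count=3: revealed 1 new [(4,1)] -> total=1
Click 2 (0,2) count=0: revealed 8 new [(0,1) (0,2) (0,3) (0,4) (1,1) (1,2) (1,3) (1,4)] -> total=9
Click 3 (0,3) count=0: revealed 0 new [(none)] -> total=9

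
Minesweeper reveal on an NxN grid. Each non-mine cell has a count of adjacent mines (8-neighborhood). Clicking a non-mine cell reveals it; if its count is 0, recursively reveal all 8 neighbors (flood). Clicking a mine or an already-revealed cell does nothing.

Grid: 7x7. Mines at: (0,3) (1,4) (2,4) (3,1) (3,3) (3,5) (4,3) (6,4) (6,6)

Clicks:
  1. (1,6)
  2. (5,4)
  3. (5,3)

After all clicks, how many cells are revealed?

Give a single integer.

Answer: 8

Derivation:
Click 1 (1,6) count=0: revealed 6 new [(0,5) (0,6) (1,5) (1,6) (2,5) (2,6)] -> total=6
Click 2 (5,4) count=2: revealed 1 new [(5,4)] -> total=7
Click 3 (5,3) count=2: revealed 1 new [(5,3)] -> total=8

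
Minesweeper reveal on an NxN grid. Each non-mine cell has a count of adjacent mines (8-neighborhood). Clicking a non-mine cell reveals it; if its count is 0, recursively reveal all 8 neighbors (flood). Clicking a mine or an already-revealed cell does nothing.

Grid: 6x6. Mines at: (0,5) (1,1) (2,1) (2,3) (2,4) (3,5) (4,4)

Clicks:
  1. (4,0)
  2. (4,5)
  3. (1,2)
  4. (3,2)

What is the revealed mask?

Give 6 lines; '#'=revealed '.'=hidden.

Click 1 (4,0) count=0: revealed 12 new [(3,0) (3,1) (3,2) (3,3) (4,0) (4,1) (4,2) (4,3) (5,0) (5,1) (5,2) (5,3)] -> total=12
Click 2 (4,5) count=2: revealed 1 new [(4,5)] -> total=13
Click 3 (1,2) count=3: revealed 1 new [(1,2)] -> total=14
Click 4 (3,2) count=2: revealed 0 new [(none)] -> total=14

Answer: ......
..#...
......
####..
####.#
####..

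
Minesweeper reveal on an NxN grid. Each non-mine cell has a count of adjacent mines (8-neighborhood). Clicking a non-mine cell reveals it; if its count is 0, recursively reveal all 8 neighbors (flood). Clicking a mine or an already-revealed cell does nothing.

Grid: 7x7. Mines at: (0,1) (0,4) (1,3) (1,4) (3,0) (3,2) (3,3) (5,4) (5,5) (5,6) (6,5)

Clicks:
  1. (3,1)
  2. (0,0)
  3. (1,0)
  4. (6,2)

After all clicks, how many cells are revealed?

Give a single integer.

Click 1 (3,1) count=2: revealed 1 new [(3,1)] -> total=1
Click 2 (0,0) count=1: revealed 1 new [(0,0)] -> total=2
Click 3 (1,0) count=1: revealed 1 new [(1,0)] -> total=3
Click 4 (6,2) count=0: revealed 12 new [(4,0) (4,1) (4,2) (4,3) (5,0) (5,1) (5,2) (5,3) (6,0) (6,1) (6,2) (6,3)] -> total=15

Answer: 15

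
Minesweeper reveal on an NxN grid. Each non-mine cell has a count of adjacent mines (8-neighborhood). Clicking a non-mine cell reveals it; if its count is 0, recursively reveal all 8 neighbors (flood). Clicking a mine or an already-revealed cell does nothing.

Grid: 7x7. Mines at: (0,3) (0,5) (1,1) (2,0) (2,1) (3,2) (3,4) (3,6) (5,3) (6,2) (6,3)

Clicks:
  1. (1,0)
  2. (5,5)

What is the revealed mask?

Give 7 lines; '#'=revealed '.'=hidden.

Answer: .......
#......
.......
.......
....###
....###
....###

Derivation:
Click 1 (1,0) count=3: revealed 1 new [(1,0)] -> total=1
Click 2 (5,5) count=0: revealed 9 new [(4,4) (4,5) (4,6) (5,4) (5,5) (5,6) (6,4) (6,5) (6,6)] -> total=10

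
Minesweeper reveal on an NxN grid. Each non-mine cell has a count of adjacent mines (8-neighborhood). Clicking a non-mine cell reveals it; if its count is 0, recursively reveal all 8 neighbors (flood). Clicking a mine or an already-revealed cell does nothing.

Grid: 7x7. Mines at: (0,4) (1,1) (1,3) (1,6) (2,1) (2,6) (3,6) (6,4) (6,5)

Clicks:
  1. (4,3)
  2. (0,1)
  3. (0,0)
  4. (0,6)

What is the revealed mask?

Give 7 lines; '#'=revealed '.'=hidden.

Answer: ##....#
.......
..####.
######.
######.
######.
####...

Derivation:
Click 1 (4,3) count=0: revealed 26 new [(2,2) (2,3) (2,4) (2,5) (3,0) (3,1) (3,2) (3,3) (3,4) (3,5) (4,0) (4,1) (4,2) (4,3) (4,4) (4,5) (5,0) (5,1) (5,2) (5,3) (5,4) (5,5) (6,0) (6,1) (6,2) (6,3)] -> total=26
Click 2 (0,1) count=1: revealed 1 new [(0,1)] -> total=27
Click 3 (0,0) count=1: revealed 1 new [(0,0)] -> total=28
Click 4 (0,6) count=1: revealed 1 new [(0,6)] -> total=29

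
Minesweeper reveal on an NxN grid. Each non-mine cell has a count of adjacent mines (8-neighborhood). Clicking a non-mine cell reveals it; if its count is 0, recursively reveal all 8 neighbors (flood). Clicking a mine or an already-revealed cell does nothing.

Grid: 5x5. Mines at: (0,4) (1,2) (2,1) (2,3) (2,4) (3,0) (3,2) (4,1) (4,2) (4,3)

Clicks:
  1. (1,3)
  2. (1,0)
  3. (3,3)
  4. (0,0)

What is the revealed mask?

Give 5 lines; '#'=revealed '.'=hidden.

Answer: ##...
##.#.
.....
...#.
.....

Derivation:
Click 1 (1,3) count=4: revealed 1 new [(1,3)] -> total=1
Click 2 (1,0) count=1: revealed 1 new [(1,0)] -> total=2
Click 3 (3,3) count=5: revealed 1 new [(3,3)] -> total=3
Click 4 (0,0) count=0: revealed 3 new [(0,0) (0,1) (1,1)] -> total=6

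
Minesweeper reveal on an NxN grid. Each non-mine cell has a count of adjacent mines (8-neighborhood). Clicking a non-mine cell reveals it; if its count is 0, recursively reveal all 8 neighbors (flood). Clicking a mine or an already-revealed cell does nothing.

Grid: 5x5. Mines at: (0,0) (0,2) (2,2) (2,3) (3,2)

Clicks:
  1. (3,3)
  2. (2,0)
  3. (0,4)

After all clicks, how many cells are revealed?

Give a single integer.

Click 1 (3,3) count=3: revealed 1 new [(3,3)] -> total=1
Click 2 (2,0) count=0: revealed 8 new [(1,0) (1,1) (2,0) (2,1) (3,0) (3,1) (4,0) (4,1)] -> total=9
Click 3 (0,4) count=0: revealed 4 new [(0,3) (0,4) (1,3) (1,4)] -> total=13

Answer: 13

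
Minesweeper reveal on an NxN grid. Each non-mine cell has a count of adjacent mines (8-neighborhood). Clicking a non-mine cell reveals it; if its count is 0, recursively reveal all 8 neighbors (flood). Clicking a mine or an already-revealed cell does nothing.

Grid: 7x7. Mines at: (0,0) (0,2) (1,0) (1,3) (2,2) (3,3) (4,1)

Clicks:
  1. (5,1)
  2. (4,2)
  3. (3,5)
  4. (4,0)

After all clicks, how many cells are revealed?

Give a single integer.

Click 1 (5,1) count=1: revealed 1 new [(5,1)] -> total=1
Click 2 (4,2) count=2: revealed 1 new [(4,2)] -> total=2
Click 3 (3,5) count=0: revealed 29 new [(0,4) (0,5) (0,6) (1,4) (1,5) (1,6) (2,4) (2,5) (2,6) (3,4) (3,5) (3,6) (4,3) (4,4) (4,5) (4,6) (5,0) (5,2) (5,3) (5,4) (5,5) (5,6) (6,0) (6,1) (6,2) (6,3) (6,4) (6,5) (6,6)] -> total=31
Click 4 (4,0) count=1: revealed 1 new [(4,0)] -> total=32

Answer: 32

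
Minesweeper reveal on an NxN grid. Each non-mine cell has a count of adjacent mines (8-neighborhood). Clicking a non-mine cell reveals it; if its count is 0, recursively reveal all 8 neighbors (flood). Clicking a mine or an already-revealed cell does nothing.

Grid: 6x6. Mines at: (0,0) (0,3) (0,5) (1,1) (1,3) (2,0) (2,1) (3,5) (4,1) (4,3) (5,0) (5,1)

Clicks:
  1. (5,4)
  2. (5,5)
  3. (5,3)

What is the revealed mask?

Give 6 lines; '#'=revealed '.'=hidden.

Answer: ......
......
......
......
....##
...###

Derivation:
Click 1 (5,4) count=1: revealed 1 new [(5,4)] -> total=1
Click 2 (5,5) count=0: revealed 3 new [(4,4) (4,5) (5,5)] -> total=4
Click 3 (5,3) count=1: revealed 1 new [(5,3)] -> total=5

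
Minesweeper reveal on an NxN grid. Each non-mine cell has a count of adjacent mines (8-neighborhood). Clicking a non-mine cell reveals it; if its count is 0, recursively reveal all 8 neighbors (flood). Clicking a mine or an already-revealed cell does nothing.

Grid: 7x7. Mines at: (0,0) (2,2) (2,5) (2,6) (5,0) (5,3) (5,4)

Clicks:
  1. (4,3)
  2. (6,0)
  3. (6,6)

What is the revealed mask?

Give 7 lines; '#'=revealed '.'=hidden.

Click 1 (4,3) count=2: revealed 1 new [(4,3)] -> total=1
Click 2 (6,0) count=1: revealed 1 new [(6,0)] -> total=2
Click 3 (6,6) count=0: revealed 8 new [(3,5) (3,6) (4,5) (4,6) (5,5) (5,6) (6,5) (6,6)] -> total=10

Answer: .......
.......
.......
.....##
...#.##
.....##
#....##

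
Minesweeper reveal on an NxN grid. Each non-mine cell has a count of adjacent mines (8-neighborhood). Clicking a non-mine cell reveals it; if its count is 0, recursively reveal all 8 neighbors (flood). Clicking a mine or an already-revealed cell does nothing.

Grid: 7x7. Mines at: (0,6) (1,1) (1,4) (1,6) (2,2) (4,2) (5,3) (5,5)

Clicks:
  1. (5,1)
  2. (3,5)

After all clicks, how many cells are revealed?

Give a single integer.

Answer: 13

Derivation:
Click 1 (5,1) count=1: revealed 1 new [(5,1)] -> total=1
Click 2 (3,5) count=0: revealed 12 new [(2,3) (2,4) (2,5) (2,6) (3,3) (3,4) (3,5) (3,6) (4,3) (4,4) (4,5) (4,6)] -> total=13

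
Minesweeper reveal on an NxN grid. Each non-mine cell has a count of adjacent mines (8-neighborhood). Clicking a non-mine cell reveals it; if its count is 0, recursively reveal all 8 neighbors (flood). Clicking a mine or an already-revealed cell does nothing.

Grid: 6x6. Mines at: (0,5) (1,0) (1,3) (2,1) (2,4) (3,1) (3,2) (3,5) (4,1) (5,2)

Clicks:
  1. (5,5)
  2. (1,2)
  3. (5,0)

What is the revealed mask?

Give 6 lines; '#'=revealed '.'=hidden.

Click 1 (5,5) count=0: revealed 6 new [(4,3) (4,4) (4,5) (5,3) (5,4) (5,5)] -> total=6
Click 2 (1,2) count=2: revealed 1 new [(1,2)] -> total=7
Click 3 (5,0) count=1: revealed 1 new [(5,0)] -> total=8

Answer: ......
..#...
......
......
...###
#..###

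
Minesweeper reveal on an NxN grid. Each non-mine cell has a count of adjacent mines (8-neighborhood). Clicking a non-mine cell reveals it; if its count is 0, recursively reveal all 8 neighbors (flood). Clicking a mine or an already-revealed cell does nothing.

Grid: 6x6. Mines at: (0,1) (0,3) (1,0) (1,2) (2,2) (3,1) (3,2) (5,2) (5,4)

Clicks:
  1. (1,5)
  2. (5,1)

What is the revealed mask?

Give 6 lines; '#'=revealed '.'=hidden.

Answer: ....##
...###
...###
...###
...###
.#....

Derivation:
Click 1 (1,5) count=0: revealed 14 new [(0,4) (0,5) (1,3) (1,4) (1,5) (2,3) (2,4) (2,5) (3,3) (3,4) (3,5) (4,3) (4,4) (4,5)] -> total=14
Click 2 (5,1) count=1: revealed 1 new [(5,1)] -> total=15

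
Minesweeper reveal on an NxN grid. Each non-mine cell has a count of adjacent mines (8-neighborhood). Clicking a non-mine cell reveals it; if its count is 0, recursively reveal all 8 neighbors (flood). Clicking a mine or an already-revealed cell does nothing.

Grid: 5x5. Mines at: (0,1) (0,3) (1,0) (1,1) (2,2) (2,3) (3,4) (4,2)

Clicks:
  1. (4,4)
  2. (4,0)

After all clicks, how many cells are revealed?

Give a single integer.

Answer: 7

Derivation:
Click 1 (4,4) count=1: revealed 1 new [(4,4)] -> total=1
Click 2 (4,0) count=0: revealed 6 new [(2,0) (2,1) (3,0) (3,1) (4,0) (4,1)] -> total=7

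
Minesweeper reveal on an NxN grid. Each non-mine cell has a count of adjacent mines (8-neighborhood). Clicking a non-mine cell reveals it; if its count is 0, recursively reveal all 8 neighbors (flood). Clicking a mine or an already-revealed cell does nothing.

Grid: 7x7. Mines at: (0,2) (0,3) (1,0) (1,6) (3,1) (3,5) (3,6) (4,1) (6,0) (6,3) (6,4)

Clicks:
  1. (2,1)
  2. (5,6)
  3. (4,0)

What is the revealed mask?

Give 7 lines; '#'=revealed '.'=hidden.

Answer: .......
.......
.#.....
.......
#....##
.....##
.....##

Derivation:
Click 1 (2,1) count=2: revealed 1 new [(2,1)] -> total=1
Click 2 (5,6) count=0: revealed 6 new [(4,5) (4,6) (5,5) (5,6) (6,5) (6,6)] -> total=7
Click 3 (4,0) count=2: revealed 1 new [(4,0)] -> total=8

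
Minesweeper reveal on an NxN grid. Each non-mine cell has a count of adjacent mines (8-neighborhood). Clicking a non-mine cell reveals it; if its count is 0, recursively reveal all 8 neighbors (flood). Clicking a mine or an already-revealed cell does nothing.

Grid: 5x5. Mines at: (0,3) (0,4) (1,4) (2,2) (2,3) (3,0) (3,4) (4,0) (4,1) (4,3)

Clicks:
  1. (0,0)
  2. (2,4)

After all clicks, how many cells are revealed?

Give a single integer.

Click 1 (0,0) count=0: revealed 8 new [(0,0) (0,1) (0,2) (1,0) (1,1) (1,2) (2,0) (2,1)] -> total=8
Click 2 (2,4) count=3: revealed 1 new [(2,4)] -> total=9

Answer: 9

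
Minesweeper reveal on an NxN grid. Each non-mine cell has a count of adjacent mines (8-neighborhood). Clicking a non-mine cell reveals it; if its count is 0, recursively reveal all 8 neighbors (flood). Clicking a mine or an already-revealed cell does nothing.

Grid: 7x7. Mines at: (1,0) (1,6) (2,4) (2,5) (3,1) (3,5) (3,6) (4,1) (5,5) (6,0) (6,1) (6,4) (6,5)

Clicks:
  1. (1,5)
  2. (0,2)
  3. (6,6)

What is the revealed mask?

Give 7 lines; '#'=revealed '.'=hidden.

Click 1 (1,5) count=3: revealed 1 new [(1,5)] -> total=1
Click 2 (0,2) count=0: revealed 12 new [(0,1) (0,2) (0,3) (0,4) (0,5) (1,1) (1,2) (1,3) (1,4) (2,1) (2,2) (2,3)] -> total=13
Click 3 (6,6) count=2: revealed 1 new [(6,6)] -> total=14

Answer: .#####.
.#####.
.###...
.......
.......
.......
......#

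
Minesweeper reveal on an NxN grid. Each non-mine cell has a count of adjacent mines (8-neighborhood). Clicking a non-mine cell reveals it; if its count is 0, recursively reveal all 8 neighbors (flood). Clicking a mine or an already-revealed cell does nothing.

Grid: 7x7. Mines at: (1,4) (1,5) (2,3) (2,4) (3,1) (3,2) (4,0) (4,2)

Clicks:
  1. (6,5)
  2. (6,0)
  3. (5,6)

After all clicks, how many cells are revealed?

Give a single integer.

Click 1 (6,5) count=0: revealed 24 new [(2,5) (2,6) (3,3) (3,4) (3,5) (3,6) (4,3) (4,4) (4,5) (4,6) (5,0) (5,1) (5,2) (5,3) (5,4) (5,5) (5,6) (6,0) (6,1) (6,2) (6,3) (6,4) (6,5) (6,6)] -> total=24
Click 2 (6,0) count=0: revealed 0 new [(none)] -> total=24
Click 3 (5,6) count=0: revealed 0 new [(none)] -> total=24

Answer: 24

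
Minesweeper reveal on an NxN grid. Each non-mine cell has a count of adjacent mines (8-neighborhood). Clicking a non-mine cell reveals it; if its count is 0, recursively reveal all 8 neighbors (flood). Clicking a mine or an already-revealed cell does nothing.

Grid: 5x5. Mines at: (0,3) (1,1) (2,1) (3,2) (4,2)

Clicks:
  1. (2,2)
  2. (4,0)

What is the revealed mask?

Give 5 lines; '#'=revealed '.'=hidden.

Answer: .....
.....
..#..
##...
##...

Derivation:
Click 1 (2,2) count=3: revealed 1 new [(2,2)] -> total=1
Click 2 (4,0) count=0: revealed 4 new [(3,0) (3,1) (4,0) (4,1)] -> total=5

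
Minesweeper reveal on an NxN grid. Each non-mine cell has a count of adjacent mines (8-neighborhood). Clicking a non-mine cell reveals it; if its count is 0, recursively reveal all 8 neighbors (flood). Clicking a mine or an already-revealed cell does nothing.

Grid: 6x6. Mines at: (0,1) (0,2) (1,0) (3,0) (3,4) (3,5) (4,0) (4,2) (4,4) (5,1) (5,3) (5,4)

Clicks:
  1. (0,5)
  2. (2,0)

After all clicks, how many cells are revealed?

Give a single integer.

Click 1 (0,5) count=0: revealed 9 new [(0,3) (0,4) (0,5) (1,3) (1,4) (1,5) (2,3) (2,4) (2,5)] -> total=9
Click 2 (2,0) count=2: revealed 1 new [(2,0)] -> total=10

Answer: 10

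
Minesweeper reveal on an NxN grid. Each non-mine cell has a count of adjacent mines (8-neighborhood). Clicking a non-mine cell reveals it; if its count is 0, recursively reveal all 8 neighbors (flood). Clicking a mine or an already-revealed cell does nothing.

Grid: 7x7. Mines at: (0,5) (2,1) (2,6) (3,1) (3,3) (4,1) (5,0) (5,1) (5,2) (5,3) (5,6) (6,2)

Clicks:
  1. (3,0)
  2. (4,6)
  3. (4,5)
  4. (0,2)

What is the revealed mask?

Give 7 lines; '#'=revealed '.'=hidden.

Click 1 (3,0) count=3: revealed 1 new [(3,0)] -> total=1
Click 2 (4,6) count=1: revealed 1 new [(4,6)] -> total=2
Click 3 (4,5) count=1: revealed 1 new [(4,5)] -> total=3
Click 4 (0,2) count=0: revealed 13 new [(0,0) (0,1) (0,2) (0,3) (0,4) (1,0) (1,1) (1,2) (1,3) (1,4) (2,2) (2,3) (2,4)] -> total=16

Answer: #####..
#####..
..###..
#......
.....##
.......
.......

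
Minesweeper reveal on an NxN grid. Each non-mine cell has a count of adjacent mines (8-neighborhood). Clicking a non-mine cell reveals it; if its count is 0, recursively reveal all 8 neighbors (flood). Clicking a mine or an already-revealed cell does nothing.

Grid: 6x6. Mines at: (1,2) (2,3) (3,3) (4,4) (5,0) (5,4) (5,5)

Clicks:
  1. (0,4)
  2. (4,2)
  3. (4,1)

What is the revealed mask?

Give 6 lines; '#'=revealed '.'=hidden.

Answer: ...###
...###
....##
....##
.##...
......

Derivation:
Click 1 (0,4) count=0: revealed 10 new [(0,3) (0,4) (0,5) (1,3) (1,4) (1,5) (2,4) (2,5) (3,4) (3,5)] -> total=10
Click 2 (4,2) count=1: revealed 1 new [(4,2)] -> total=11
Click 3 (4,1) count=1: revealed 1 new [(4,1)] -> total=12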